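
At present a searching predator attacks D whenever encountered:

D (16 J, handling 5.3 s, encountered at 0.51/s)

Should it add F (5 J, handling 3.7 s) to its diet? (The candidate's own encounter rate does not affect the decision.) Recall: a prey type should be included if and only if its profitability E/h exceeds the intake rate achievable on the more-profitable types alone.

No

Intake rate on the current diet: R = (0.51×16) / (1 + 0.51×5.3) = 8.16/3.703 = 2.204 J/s.
F: E/h = 5/3.7 = 1.351 J/s.
1.351 < 2.204, so adding F would lower the average — exclude it.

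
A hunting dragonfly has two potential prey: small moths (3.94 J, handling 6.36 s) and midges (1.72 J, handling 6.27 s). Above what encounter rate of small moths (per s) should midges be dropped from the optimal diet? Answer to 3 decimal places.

At the threshold, the rate on small moths alone equals the profitability of midges: λ·3.94/(1 + λ·6.36) = 1.72/6.27 = 0.2743.
Rearranging, λ(3.94 − 0.2743×6.36) = 0.2743, so λ = 0.2743/2.195 = 0.125 per s.

0.125 per s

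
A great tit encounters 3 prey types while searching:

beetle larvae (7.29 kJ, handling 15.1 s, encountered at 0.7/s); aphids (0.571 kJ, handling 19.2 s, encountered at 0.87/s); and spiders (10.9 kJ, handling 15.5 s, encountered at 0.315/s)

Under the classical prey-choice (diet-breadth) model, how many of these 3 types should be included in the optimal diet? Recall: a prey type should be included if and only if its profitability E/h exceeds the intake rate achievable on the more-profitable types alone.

Rank by E/h (kJ/s): spiders 0.703, beetle larvae 0.483, aphids 0.0297. Include each in turn until the next type's E/h falls below the running intake rate.
Rate on top 1: 0.5837. beetle larvae: 0.483 < 0.5837 → exclude; stop.
Optimal diet: spiders — 1 of 3 types.

1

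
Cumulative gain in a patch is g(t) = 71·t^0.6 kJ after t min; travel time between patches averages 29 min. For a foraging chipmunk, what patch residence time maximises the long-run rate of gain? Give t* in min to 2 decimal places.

Optimal t* satisfies g'(t*) = g(t*)/(T + t*).
g'(t) = 0.6·71·t^-0.4. Setting 0.6·71·t^-0.4 = 71·t^0.6/(29+t) gives 0.6(29+t) = t, so 0.40·t = 0.6×29.
t* = 0.6×29/0.40 = 43.5 min.

43.50 min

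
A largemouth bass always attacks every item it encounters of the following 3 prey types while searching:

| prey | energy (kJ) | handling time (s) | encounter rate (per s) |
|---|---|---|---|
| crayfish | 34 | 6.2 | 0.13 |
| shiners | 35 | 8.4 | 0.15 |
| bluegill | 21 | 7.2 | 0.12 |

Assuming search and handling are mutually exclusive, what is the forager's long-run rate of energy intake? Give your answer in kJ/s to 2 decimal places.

3.10 kJ/s

R = Σλ_iE_i / (1 + Σλ_ih_i)
Numerator: 0.13×34 + 0.15×35 + 0.12×21 = 12.19
Denominator: 1 + 0.13×6.2 + 0.15×8.4 + 0.12×7.2 = 3.93
R = 12.19/3.93 = 3.102 kJ/s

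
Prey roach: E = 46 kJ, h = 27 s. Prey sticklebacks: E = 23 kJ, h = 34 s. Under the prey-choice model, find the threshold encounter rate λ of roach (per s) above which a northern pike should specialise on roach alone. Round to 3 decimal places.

The zero-one rule: include sticklebacks iff E₂/h₂ > λE₁/(1+λh₁). Equality gives the switch point.
λE₁h₂ = E₂ + λE₂h₁ ⇒ λ = E₂/(E₁h₂ − E₂h₁) = 23/(1564 − 621) = 0.02439 per s.

0.024 per s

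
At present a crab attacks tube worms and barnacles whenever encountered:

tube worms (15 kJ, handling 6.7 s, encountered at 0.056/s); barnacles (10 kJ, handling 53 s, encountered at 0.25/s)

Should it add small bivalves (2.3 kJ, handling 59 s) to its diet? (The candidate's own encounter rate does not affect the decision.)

No

Current rate: (0.056×15 + 0.25×10)/(1 + 0.056×6.7 + 0.25×53) = 0.2284 kJ/s.
Profitability of small bivalves: 2.3/59 = 0.03898 kJ/s.
Since 0.03898 < R, time spent handling small bivalves is better spent searching.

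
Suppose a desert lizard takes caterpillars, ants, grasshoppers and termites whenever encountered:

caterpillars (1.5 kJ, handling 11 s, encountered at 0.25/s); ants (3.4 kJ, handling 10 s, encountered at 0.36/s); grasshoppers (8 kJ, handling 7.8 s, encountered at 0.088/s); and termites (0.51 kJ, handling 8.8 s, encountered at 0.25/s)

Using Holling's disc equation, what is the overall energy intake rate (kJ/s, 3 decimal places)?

0.237 kJ/s

R = (0.25×1.5 + 0.36×3.4 + 0.088×8 + 0.25×0.51) / (1 + 0.25×11 + 0.36×10 + 0.088×7.8 + 0.25×8.8) = 2.43/10.24 = 0.2374 kJ/s.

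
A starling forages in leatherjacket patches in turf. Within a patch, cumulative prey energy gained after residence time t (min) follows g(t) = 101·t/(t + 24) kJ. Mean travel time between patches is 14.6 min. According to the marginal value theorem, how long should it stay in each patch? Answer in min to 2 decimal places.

By the marginal value theorem, leave when the instantaneous gain rate g'(t) equals the habitat-wide average g(t)/(T + t).
g'(t) = 101·24/(t + 24)². Setting 101·24/(t+24)² = 101t/[(t+24)(14.6+t)] gives 24(14.6+t) = t(t+24), so t² = 24×14.6 = 350.4.
t* = √350.4 = 18.72 min.

18.72 min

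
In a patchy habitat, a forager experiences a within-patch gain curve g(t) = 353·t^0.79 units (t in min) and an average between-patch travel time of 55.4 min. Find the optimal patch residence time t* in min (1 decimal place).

208.4 min

Optimal t* satisfies g'(t*) = g(t*)/(T + t*).
g'(t) = 0.79·353·t^-0.21. Setting 0.79·353·t^-0.21 = 353·t^0.79/(55.4+t) gives 0.79(55.4+t) = t, so 0.21·t = 0.79×55.4.
t* = 0.79×55.4/0.21 = 208.4 min.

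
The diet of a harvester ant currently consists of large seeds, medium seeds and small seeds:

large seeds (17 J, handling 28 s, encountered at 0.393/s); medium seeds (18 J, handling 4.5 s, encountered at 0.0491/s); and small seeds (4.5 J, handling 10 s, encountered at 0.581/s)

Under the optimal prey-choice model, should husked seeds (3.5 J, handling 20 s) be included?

On large seeds, medium seeds and small seeds alone, R = ΣλE/(1+Σλh) = 10.18/18.03 = 0.5644 J/s.
Profitability of husked seeds: 3.5/20 = 0.175 J/s.
Since 0.175 < R, time spent handling husked seeds is better spent searching.

No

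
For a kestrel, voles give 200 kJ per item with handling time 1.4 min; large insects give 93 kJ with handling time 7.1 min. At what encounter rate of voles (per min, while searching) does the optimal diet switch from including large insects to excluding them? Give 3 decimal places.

Drop large insects once their profitability E₂/h₂ falls below the rate achievable on voles alone: E₂/h₂ = λE₁/(1 + λh₁).
Solve for λ: λE₁h₂ = E₂(1 + λh₁) → λ(E₁h₂ − E₂h₁) = E₂ → λ = E₂/(E₁h₂ − E₂h₁).
λ = 93/(200×7.1 − 93×1.4) = 93/1290 = 0.0721 per min.

0.072 per min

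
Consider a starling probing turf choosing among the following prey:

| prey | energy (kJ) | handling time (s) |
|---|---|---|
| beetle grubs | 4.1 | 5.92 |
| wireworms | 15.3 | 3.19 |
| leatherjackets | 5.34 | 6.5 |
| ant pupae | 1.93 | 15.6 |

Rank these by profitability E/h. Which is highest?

In descending order of E/h:
wireworms: 15.3/3.19 = 4.8 kJ/s
leatherjackets: 5.34/6.5 = 0.822 kJ/s
beetle grubs: 4.1/5.92 = 0.693 kJ/s
ant pupae: 1.93/15.6 = 0.124 kJ/s

wireworms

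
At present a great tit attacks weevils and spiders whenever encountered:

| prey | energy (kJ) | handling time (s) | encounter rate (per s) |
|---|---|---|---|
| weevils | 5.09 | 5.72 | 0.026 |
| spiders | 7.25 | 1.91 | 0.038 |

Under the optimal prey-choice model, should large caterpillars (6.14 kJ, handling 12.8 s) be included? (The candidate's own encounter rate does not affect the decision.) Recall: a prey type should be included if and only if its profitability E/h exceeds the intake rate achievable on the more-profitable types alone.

On weevils and spiders alone, R = ΣλE/(1+Σλh) = 0.4078/1.221 = 0.3339 kJ/s.
large caterpillars: E/h = 6.14/12.8 = 0.4797 kJ/s.
0.4797 > 0.3339, so adding large caterpillars raises the average — include it.

Yes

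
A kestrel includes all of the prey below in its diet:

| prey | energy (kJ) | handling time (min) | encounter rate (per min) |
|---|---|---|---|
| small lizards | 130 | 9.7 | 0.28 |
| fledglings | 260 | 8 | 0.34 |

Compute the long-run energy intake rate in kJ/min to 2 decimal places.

19.39 kJ/min

R = Σλ_iE_i / (1 + Σλ_ih_i)
Numerator: 0.28×130 + 0.34×260 = 124.8
Denominator: 1 + 0.28×9.7 + 0.34×8 = 6.436
R = 124.8/6.436 = 19.39 kJ/min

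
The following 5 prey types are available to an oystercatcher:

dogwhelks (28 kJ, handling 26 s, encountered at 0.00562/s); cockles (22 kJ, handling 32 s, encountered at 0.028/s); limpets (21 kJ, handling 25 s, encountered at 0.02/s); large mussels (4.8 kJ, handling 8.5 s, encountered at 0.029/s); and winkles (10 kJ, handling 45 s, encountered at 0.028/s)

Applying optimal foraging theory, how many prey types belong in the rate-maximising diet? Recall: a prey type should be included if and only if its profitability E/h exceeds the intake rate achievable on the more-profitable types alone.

Profitabilities (E/h, kJ/s): dogwhelks 1.08, limpets 0.84, cockles 0.688, large mussels 0.565, winkles 0.222. Add prey in this order while the next type's profitability exceeds the intake rate on those already taken.
Rate on top 1: 0.1373. limpets: 0.84 > 0.1373 → include.
Rate on top 2: 0.3507. cockles: 0.688 > 0.3507 → include.
Rate on top 3: 0.4694. large mussels: 0.565 > 0.4694 → include.
Rate on top 4: 0.4779. winkles: 0.222 < 0.4779 → exclude; stop.
Optimal diet: dogwhelks, limpets, cockles, large mussels — 4 of 5 types.

4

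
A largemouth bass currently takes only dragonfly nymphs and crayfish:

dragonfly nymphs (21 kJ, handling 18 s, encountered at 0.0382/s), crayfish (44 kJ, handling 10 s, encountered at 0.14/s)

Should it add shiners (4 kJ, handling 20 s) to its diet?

Intake rate on the current diet: R = (0.0382×21 + 0.14×44) / (1 + 0.0382×18 + 0.14×10) = 6.962/3.088 = 2.255 kJ/s.
Profitability of shiners: 4/20 = 0.2 kJ/s.
Since 0.2 < R, time spent handling shiners is better spent searching.

No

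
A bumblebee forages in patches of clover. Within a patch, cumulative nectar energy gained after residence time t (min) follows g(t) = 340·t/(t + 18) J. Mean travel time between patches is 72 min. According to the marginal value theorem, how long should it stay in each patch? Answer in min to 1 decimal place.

Maximise g(t)/(T+t): set derivative to zero → g'(t)(T+t) = g(t).
g'(t) = 340·18/(t + 18)². Setting 340·18/(t+18)² = 340t/[(t+18)(72+t)] gives 18(72+t) = t(t+18), so t² = 18×72 = 1296.
t* = √1296 = 36 min.

36.0 min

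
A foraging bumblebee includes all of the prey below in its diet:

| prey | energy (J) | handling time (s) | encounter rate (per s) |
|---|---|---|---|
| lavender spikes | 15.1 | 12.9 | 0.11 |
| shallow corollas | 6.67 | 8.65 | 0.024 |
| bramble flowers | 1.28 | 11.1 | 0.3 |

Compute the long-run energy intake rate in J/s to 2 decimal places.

R = Σλ_iE_i / (1 + Σλ_ih_i)
Numerator: 0.11×15.1 + 0.024×6.67 + 0.3×1.28 = 2.205
Denominator: 1 + 0.11×12.9 + 0.024×8.65 + 0.3×11.1 = 5.957
R = 2.205/5.957 = 0.3702 J/s

0.37 J/s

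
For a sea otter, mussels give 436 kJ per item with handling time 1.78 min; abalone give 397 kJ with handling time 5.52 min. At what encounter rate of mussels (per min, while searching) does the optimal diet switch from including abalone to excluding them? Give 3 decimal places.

At the threshold, the rate on mussels alone equals the profitability of abalone: λ·436/(1 + λ·1.78) = 397/5.52 = 71.92.
Rearranging, λ(436 − 71.92×1.78) = 71.92, so λ = 71.92/308 = 0.2335 per min.

0.234 per min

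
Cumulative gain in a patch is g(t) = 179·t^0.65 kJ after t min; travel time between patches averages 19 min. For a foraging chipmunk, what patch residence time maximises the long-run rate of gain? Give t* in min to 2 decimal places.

35.29 min

By the marginal value theorem, leave when the instantaneous gain rate g'(t) equals the habitat-wide average g(t)/(T + t).
g'(t) = 0.65·179·t^-0.35. Setting 0.65·179·t^-0.35 = 179·t^0.65/(19+t) gives 0.65(19+t) = t, so 0.35·t = 0.65×19.
t* = 0.65×19/0.35 = 35.29 min.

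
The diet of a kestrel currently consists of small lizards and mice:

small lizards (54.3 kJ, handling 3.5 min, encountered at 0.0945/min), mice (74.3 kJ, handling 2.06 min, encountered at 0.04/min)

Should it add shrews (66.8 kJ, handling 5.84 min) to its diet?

Yes

On small lizards and mice alone, R = ΣλE/(1+Σλh) = 8.103/1.413 = 5.734 kJ/min.
Profitability of shrews: 66.8/5.84 = 11.44 kJ/min.
11.44 > 5.734, so adding shrews raises the average — include it.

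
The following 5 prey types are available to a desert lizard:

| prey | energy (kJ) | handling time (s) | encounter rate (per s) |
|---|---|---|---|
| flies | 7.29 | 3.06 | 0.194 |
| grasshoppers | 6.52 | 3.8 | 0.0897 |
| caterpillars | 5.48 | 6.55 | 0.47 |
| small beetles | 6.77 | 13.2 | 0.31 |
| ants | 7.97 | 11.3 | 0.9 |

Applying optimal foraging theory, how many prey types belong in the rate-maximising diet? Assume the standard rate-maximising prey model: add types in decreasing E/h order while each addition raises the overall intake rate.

2

Profitabilities (E/h, kJ/s): flies 2.38, grasshoppers 1.72, caterpillars 0.837, ants 0.705, small beetles 0.513. Add prey in this order while the next type's profitability exceeds the intake rate on those already taken.
Rate on top 1: 0.8874. grasshoppers: 1.72 > 0.8874 → include.
Rate on top 2: 1.033. caterpillars: 0.837 < 1.033 → exclude; stop.
Optimal diet: flies, grasshoppers — 2 of 5 types.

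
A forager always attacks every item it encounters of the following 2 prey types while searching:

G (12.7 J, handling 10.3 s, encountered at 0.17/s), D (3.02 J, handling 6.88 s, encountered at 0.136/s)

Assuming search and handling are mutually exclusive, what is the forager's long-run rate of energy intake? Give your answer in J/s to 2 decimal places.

R = (0.17×12.7 + 0.136×3.02) / (1 + 0.17×10.3 + 0.136×6.88) = 2.57/3.687 = 0.697 J/s.

0.70 J/s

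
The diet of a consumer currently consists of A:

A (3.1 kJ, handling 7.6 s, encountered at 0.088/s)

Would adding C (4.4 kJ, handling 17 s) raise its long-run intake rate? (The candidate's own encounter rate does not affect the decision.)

Yes

Current rate: (0.088×3.1)/(1 + 0.088×7.6) = 0.1635 kJ/s.
Profitability of C: 4.4/17 = 0.2588 kJ/s.
Since 0.2588 > R, including C increases the long-run rate.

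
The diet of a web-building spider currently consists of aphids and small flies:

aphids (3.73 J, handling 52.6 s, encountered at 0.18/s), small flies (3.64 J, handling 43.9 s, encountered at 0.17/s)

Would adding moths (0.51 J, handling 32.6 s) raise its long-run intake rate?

No

Intake rate on the current diet: R = (0.18×3.73 + 0.17×3.64) / (1 + 0.18×52.6 + 0.17×43.9) = 1.29/17.93 = 0.07195 J/s.
Profitability of moths: 0.51/32.6 = 0.01564 J/s.
0.01564 < 0.07195, so adding moths would lower the average — exclude it.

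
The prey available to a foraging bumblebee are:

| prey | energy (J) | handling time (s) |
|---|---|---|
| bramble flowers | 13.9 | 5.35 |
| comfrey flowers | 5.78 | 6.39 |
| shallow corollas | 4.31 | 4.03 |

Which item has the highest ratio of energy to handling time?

bramble flowers

In descending order of E/h:
bramble flowers: 13.9/5.35 = 2.6 J/s
shallow corollas: 4.31/4.03 = 1.07 J/s
comfrey flowers: 5.78/6.39 = 0.905 J/s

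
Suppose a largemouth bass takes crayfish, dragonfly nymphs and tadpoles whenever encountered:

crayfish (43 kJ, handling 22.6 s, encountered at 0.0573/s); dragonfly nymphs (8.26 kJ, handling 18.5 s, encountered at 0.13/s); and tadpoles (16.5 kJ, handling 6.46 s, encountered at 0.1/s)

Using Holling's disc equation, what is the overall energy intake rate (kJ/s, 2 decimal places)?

R = Σλ_iE_i / (1 + Σλ_ih_i)
Numerator: 0.0573×43 + 0.13×8.26 + 0.1×16.5 = 5.188
Denominator: 1 + 0.0573×22.6 + 0.13×18.5 + 0.1×6.46 = 5.346
R = 5.188/5.346 = 0.9704 kJ/s

0.97 kJ/s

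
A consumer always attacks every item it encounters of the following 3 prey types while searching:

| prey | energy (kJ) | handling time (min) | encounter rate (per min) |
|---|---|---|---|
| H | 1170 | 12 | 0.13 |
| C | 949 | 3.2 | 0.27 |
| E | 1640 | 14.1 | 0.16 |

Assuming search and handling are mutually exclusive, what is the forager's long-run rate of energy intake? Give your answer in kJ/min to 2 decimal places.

R = Σλ_iE_i / (1 + Σλ_ih_i)
Numerator: 0.13×1170 + 0.27×949 + 0.16×1640 = 670.7
Denominator: 1 + 0.13×12 + 0.27×3.2 + 0.16×14.1 = 5.68
R = 670.7/5.68 = 118.1 kJ/min

118.09 kJ/min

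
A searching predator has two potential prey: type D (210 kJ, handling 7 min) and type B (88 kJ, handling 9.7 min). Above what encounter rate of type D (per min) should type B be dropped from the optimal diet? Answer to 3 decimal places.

0.062 per min

The zero-one rule: include type B iff E₂/h₂ > λE₁/(1+λh₁). Equality gives the switch point.
λE₁h₂ = E₂ + λE₂h₁ ⇒ λ = E₂/(E₁h₂ − E₂h₁) = 88/(2037 − 616) = 0.06193 per min.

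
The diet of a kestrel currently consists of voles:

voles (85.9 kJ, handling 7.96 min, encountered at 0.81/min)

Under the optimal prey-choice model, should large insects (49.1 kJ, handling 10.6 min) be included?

No

Intake rate on the current diet: R = (0.81×85.9) / (1 + 0.81×7.96) = 69.58/7.448 = 9.342 kJ/min.
large insects: E/h = 49.1/10.6 = 4.632 kJ/min.
4.632 < 9.342, so adding large insects would lower the average — exclude it.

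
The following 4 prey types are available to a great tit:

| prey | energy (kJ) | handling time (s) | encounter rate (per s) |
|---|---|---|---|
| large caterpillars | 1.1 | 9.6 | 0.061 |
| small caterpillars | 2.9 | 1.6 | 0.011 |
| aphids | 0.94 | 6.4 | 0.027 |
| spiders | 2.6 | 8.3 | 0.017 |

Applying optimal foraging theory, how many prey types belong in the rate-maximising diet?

Rank by E/h (kJ/s): small caterpillars 1.81, spiders 0.313, aphids 0.147, large caterpillars 0.115. Include each in turn until the next type's E/h falls below the running intake rate.
Rate on top 1: 0.03135. spiders: 0.313 > 0.03135 → include.
Rate on top 2: 0.06568. aphids: 0.147 > 0.06568 → include.
Rate on top 3: 0.07621. large caterpillars: 0.115 > 0.07621 → include.
Optimal diet: small caterpillars, spiders, aphids, large caterpillars — 4 of 4 types.

4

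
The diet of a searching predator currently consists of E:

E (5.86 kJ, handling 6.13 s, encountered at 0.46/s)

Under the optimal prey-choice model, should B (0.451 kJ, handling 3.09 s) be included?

No

Intake rate on the current diet: R = (0.46×5.86) / (1 + 0.46×6.13) = 2.696/3.82 = 0.7057 kJ/s.
B: E/h = 0.451/3.09 = 0.146 kJ/s.
Since 0.146 < R, time spent handling B is better spent searching.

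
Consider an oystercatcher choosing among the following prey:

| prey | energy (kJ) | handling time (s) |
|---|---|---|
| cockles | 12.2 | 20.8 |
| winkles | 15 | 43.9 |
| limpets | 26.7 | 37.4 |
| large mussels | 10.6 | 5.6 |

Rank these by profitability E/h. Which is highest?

large mussels

Profitability E/h (kJ/s): cockles = 12.2/20.8 = 0.587, winkles = 15/43.9 = 0.342, limpets = 26.7/37.4 = 0.714, large mussels = 10.6/5.6 = 1.89.
Ranked: large mussels > limpets > cockles > winkles.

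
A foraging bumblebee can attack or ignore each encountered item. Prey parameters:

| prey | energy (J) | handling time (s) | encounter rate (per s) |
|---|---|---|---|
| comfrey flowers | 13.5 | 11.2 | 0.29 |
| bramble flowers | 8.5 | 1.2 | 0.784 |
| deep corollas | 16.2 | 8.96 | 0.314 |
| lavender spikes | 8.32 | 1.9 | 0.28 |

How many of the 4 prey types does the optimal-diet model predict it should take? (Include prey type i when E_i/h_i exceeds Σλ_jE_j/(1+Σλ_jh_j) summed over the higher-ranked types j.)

2

Profitabilities (E/h, J/s): bramble flowers 7.08, lavender spikes 4.38, deep corollas 1.81, comfrey flowers 1.21. Add prey in this order while the next type's profitability exceeds the intake rate on those already taken.
Rate on top 1: 3.434. lavender spikes: 4.38 > 3.434 → include.
Rate on top 2: 3.637. deep corollas: 1.81 < 3.637 → exclude; stop.
Optimal diet: bramble flowers, lavender spikes — 2 of 4 types.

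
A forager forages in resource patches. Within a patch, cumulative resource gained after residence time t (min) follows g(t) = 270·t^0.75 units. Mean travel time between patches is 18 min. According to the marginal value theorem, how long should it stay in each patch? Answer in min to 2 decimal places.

54.00 min

Maximise g(t)/(T+t): set derivative to zero → g'(t)(T+t) = g(t).
g'(t) = 0.75·270·t^-0.25. Setting 0.75·270·t^-0.25 = 270·t^0.75/(18+t) gives 0.75(18+t) = t, so 0.25·t = 0.75×18.
t* = 0.75×18/0.25 = 54 min.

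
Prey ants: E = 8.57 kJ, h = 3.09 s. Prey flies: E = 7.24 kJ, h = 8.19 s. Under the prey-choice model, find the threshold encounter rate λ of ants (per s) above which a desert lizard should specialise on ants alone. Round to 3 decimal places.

0.151 per s

At the threshold, the rate on ants alone equals the profitability of flies: λ·8.57/(1 + λ·3.09) = 7.24/8.19 = 0.884.
Rearranging, λ(8.57 − 0.884×3.09) = 0.884, so λ = 0.884/5.838 = 0.1514 per s.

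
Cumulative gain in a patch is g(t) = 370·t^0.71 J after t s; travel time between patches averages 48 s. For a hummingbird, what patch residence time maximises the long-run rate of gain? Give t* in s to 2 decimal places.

117.52 s

By the marginal value theorem, leave when the instantaneous gain rate g'(t) equals the habitat-wide average g(t)/(T + t).
g'(t) = 0.71·370·t^-0.29. Setting 0.71·370·t^-0.29 = 370·t^0.71/(48+t) gives 0.71(48+t) = t, so 0.29·t = 0.71×48.
t* = 0.71×48/0.29 = 117.5 s.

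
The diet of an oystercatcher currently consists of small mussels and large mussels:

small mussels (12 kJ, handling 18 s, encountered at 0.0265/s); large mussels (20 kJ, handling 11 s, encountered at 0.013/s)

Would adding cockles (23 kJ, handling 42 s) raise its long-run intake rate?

Yes

Current rate: (0.0265×12 + 0.013×20)/(1 + 0.0265×18 + 0.013×11) = 0.3568 kJ/s.
cockles: E/h = 23/42 = 0.5476 kJ/s.
0.5476 > 0.3568, so adding cockles raises the average — include it.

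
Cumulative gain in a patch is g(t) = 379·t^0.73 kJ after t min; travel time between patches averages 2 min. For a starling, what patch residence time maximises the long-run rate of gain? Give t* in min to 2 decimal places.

By the marginal value theorem, leave when the instantaneous gain rate g'(t) equals the habitat-wide average g(t)/(T + t).
g'(t) = 0.73·379·t^-0.27. Setting 0.73·379·t^-0.27 = 379·t^0.73/(2+t) gives 0.73(2+t) = t, so 0.27·t = 0.73×2.
t* = 0.73×2/0.27 = 5.407 min.

5.41 min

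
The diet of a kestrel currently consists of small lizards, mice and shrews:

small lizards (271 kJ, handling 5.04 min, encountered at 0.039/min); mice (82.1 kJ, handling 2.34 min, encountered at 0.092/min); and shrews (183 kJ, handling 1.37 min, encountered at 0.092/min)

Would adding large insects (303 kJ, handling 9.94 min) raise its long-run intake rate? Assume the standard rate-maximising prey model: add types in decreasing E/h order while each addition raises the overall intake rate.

Yes

Intake rate on the current diet: R = (0.039×271 + 0.092×82.1 + 0.092×183) / (1 + 0.039×5.04 + 0.092×2.34 + 0.092×1.37) = 34.96/1.538 = 22.73 kJ/min.
large insects: E/h = 303/9.94 = 30.48 kJ/min.
Since 30.48 > R, including large insects increases the long-run rate.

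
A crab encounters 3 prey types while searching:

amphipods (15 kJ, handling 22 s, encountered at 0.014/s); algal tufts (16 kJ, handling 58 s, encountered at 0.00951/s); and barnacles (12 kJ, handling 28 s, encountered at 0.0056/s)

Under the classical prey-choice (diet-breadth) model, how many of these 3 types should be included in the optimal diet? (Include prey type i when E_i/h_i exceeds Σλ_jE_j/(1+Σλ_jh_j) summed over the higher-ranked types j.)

E/h in descending order: amphipods 0.682, barnacles 0.429, algal tufts 0.276 kJ/s. The optimal diet is the largest prefix of this list for which every included type satisfies E_i/h_i > R on the types above it.
Rate on top 1: 0.1606. barnacles: 0.429 > 0.1606 → include.
Rate on top 2: 0.1892. algal tufts: 0.276 > 0.1892 → include.
Optimal diet: amphipods, barnacles, algal tufts — 3 of 3 types.

3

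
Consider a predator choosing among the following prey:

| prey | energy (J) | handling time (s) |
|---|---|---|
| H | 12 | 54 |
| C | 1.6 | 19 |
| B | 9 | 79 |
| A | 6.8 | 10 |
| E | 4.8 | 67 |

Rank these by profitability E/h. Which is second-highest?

H

Profitability E/h (J/s): H = 12/54 = 0.222, C = 1.6/19 = 0.0842, B = 9/79 = 0.114, A = 6.8/10 = 0.68, E = 4.8/67 = 0.0716.
Ranked: A > H > B > C > E.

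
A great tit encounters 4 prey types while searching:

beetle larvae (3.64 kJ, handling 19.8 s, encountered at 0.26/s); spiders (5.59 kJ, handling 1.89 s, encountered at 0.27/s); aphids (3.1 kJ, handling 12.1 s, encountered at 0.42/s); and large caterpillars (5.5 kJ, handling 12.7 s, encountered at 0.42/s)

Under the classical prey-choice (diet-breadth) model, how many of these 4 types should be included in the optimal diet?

Rank by E/h (kJ/s): spiders 2.96, large caterpillars 0.433, aphids 0.256, beetle larvae 0.184. Include each in turn until the next type's E/h falls below the running intake rate.
Rate on top 1: 0.9993. large caterpillars: 0.433 < 0.9993 → exclude; stop.
Optimal diet: spiders — 1 of 4 types.

1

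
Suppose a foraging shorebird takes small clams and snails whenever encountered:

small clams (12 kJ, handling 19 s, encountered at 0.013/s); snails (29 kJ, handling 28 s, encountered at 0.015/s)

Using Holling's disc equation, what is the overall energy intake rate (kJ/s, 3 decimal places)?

0.355 kJ/s

R = Σλ_iE_i / (1 + Σλ_ih_i)
Numerator: 0.013×12 + 0.015×29 = 0.591
Denominator: 1 + 0.013×19 + 0.015×28 = 1.667
R = 0.591/1.667 = 0.3545 kJ/s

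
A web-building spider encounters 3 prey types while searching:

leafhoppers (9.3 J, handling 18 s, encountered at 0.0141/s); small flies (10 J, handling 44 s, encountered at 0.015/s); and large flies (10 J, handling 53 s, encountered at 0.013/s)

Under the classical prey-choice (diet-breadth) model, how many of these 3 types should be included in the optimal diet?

Rank by E/h (J/s): leafhoppers 0.517, small flies 0.227, large flies 0.189. Include each in turn until the next type's E/h falls below the running intake rate.
Rate on top 1: 0.1046. small flies: 0.227 > 0.1046 → include.
Rate on top 2: 0.1469. large flies: 0.189 > 0.1469 → include.
Optimal diet: leafhoppers, small flies, large flies — 3 of 3 types.

3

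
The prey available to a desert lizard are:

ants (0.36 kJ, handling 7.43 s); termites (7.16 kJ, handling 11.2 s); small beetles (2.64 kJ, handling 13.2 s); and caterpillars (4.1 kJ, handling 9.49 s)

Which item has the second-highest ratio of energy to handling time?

Profitability E/h (kJ/s): ants = 0.36/7.43 = 0.0485, termites = 7.16/11.2 = 0.639, small beetles = 2.64/13.2 = 0.2, caterpillars = 4.1/9.49 = 0.432.
Ranked: termites > caterpillars > small beetles > ants.

caterpillars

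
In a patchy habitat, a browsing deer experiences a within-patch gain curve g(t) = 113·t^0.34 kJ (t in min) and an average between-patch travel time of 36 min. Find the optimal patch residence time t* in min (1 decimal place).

18.5 min

Optimal t* satisfies g'(t*) = g(t*)/(T + t*).
g'(t) = 0.34·113·t^-0.66. Setting 0.34·113·t^-0.66 = 113·t^0.34/(36+t) gives 0.34(36+t) = t, so 0.66·t = 0.34×36.
t* = 0.34×36/0.66 = 18.55 min.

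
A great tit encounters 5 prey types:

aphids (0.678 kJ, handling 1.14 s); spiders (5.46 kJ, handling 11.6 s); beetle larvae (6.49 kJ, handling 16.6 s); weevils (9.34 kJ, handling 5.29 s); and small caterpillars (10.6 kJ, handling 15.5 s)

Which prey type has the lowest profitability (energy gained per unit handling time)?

Profitability E/h (kJ/s): aphids = 0.678/1.14 = 0.595, spiders = 5.46/11.6 = 0.471, beetle larvae = 6.49/16.6 = 0.391, weevils = 9.34/5.29 = 1.77, small caterpillars = 10.6/15.5 = 0.684.
Ranked: weevils > small caterpillars > aphids > spiders > beetle larvae.

beetle larvae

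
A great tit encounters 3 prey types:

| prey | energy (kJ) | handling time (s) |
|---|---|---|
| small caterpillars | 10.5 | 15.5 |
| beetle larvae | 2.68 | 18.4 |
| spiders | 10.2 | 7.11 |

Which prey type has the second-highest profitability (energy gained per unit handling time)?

In descending order of E/h:
spiders: 10.2/7.11 = 1.43 kJ/s
small caterpillars: 10.5/15.5 = 0.677 kJ/s
beetle larvae: 2.68/18.4 = 0.146 kJ/s

small caterpillars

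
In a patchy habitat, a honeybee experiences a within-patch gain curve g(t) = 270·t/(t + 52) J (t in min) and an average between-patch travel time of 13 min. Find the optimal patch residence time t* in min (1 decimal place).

26.0 min

Optimal t* satisfies g'(t*) = g(t*)/(T + t*).
g'(t) = 270·52/(t + 52)². Setting 270·52/(t+52)² = 270t/[(t+52)(13+t)] gives 52(13+t) = t(t+52), so t² = 52×13 = 676.
t* = √676 = 26 min.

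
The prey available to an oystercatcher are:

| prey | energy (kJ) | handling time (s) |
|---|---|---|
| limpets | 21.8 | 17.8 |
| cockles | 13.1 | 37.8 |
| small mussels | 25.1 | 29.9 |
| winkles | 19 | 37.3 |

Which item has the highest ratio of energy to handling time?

limpets

In descending order of E/h:
limpets: 21.8/17.8 = 1.22 kJ/s
small mussels: 25.1/29.9 = 0.839 kJ/s
winkles: 19/37.3 = 0.509 kJ/s
cockles: 13.1/37.8 = 0.347 kJ/s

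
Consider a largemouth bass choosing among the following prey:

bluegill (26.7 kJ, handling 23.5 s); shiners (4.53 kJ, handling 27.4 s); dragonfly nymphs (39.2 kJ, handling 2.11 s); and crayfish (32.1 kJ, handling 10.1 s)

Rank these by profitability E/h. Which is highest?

In descending order of E/h:
dragonfly nymphs: 39.2/2.11 = 18.6 kJ/s
crayfish: 32.1/10.1 = 3.18 kJ/s
bluegill: 26.7/23.5 = 1.14 kJ/s
shiners: 4.53/27.4 = 0.165 kJ/s

dragonfly nymphs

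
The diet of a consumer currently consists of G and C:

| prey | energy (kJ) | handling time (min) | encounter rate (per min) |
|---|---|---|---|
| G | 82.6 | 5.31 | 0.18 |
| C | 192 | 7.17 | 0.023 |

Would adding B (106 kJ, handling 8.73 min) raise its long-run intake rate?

Yes

On G and C alone, R = ΣλE/(1+Σλh) = 19.28/2.121 = 9.093 kJ/min.
Profitability of B: 106/8.73 = 12.14 kJ/min.
Since 12.14 > R, including B increases the long-run rate.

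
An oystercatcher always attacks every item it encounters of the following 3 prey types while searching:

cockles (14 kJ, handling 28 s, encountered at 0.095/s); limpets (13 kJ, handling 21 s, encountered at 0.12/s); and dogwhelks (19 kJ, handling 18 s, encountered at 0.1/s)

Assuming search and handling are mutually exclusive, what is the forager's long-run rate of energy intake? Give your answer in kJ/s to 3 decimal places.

R = Σλ_iE_i / (1 + Σλ_ih_i)
Numerator: 0.095×14 + 0.12×13 + 0.1×19 = 4.79
Denominator: 1 + 0.095×28 + 0.12×21 + 0.1×18 = 7.98
R = 4.79/7.98 = 0.6003 kJ/s

0.600 kJ/s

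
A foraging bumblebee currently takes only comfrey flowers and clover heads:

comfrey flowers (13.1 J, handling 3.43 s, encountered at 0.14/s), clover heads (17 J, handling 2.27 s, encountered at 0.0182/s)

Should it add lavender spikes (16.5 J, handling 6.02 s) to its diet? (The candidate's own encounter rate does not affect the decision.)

Current rate: (0.14×13.1 + 0.0182×17)/(1 + 0.14×3.43 + 0.0182×2.27) = 1.409 J/s.
lavender spikes: E/h = 16.5/6.02 = 2.741 J/s.
Since 2.741 > R, including lavender spikes increases the long-run rate.

Yes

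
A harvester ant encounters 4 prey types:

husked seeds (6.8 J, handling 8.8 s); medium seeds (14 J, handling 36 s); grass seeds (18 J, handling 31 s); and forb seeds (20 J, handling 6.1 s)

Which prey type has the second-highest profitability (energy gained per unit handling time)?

husked seeds

In descending order of E/h:
forb seeds: 20/6.1 = 3.28 J/s
husked seeds: 6.8/8.8 = 0.773 J/s
grass seeds: 18/31 = 0.581 J/s
medium seeds: 14/36 = 0.389 J/s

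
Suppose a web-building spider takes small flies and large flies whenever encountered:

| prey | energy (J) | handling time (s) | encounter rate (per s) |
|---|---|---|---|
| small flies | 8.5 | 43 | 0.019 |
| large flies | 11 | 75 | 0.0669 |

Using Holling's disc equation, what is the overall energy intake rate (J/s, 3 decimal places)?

0.131 J/s

Energy encountered per unit search time: 0.019×8.5 + 0.0669×11 = 0.8974 J/s.
Handling time per unit search time: 0.019×43 + 0.0669×75 = 5.835.
Rate = 0.8974/(1 + 5.835) = 0.1313 J/s.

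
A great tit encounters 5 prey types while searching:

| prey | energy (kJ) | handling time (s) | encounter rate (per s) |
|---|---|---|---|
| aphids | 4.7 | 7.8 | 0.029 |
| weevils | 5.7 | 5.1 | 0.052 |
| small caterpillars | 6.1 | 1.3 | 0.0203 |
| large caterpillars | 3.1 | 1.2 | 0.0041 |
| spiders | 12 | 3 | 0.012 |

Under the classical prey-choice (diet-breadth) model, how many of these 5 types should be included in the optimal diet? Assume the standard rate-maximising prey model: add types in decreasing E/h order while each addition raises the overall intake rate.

Rank by E/h (kJ/s): small caterpillars 4.69, spiders 4, large caterpillars 2.58, weevils 1.12, aphids 0.603. Include each in turn until the next type's E/h falls below the running intake rate.
Rate on top 1: 0.1206. spiders: 4 > 0.1206 → include.
Rate on top 2: 0.2521. large caterpillars: 2.58 > 0.2521 → include.
Rate on top 3: 0.2628. weevils: 1.12 > 0.2628 → include.
Rate on top 4: 0.433. aphids: 0.603 > 0.433 → include.
Optimal diet: small caterpillars, spiders, large caterpillars, weevils, aphids — 5 of 5 types.

5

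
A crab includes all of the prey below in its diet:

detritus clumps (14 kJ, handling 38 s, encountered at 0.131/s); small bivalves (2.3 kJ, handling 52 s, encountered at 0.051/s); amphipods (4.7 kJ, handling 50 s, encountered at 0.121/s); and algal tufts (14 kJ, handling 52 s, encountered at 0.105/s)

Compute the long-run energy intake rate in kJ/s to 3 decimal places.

R = Σλ_iE_i / (1 + Σλ_ih_i)
Numerator: 0.131×14 + 0.051×2.3 + 0.121×4.7 + 0.105×14 = 3.99
Denominator: 1 + 0.131×38 + 0.051×52 + 0.121×50 + 0.105×52 = 20.14
R = 3.99/20.14 = 0.1981 kJ/s

0.198 kJ/s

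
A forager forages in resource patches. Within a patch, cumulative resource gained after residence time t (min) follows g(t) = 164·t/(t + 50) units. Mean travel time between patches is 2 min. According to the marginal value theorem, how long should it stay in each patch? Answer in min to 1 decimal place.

By the marginal value theorem, leave when the instantaneous gain rate g'(t) equals the habitat-wide average g(t)/(T + t).
g'(t) = 164·50/(t + 50)². Setting 164·50/(t+50)² = 164t/[(t+50)(2+t)] gives 50(2+t) = t(t+50), so t² = 50×2 = 100.
t* = √100 = 10 min.

10.0 min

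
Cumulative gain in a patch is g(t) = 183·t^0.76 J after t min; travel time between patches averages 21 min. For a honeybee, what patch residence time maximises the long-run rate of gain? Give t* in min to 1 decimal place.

66.5 min

Optimal t* satisfies g'(t*) = g(t*)/(T + t*).
g'(t) = 0.76·183·t^-0.24. Setting 0.76·183·t^-0.24 = 183·t^0.76/(21+t) gives 0.76(21+t) = t, so 0.24·t = 0.76×21.
t* = 0.76×21/0.24 = 66.5 min.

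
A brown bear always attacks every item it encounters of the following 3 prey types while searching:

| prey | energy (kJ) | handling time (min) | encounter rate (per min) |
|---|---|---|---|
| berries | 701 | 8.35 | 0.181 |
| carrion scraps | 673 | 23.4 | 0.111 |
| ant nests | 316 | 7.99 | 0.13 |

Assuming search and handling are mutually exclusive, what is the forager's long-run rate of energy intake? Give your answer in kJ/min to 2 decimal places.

R = Σλ_iE_i / (1 + Σλ_ih_i)
Numerator: 0.181×701 + 0.111×673 + 0.13×316 = 242.7
Denominator: 1 + 0.181×8.35 + 0.111×23.4 + 0.13×7.99 = 6.147
R = 242.7/6.147 = 39.47 kJ/min

39.47 kJ/min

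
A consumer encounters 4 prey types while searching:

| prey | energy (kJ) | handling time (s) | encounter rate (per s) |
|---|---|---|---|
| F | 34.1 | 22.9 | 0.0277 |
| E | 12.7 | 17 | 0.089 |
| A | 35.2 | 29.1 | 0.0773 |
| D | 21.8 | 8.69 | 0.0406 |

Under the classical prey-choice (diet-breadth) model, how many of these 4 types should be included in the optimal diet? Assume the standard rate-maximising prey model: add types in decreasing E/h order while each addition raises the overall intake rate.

Profitabilities (E/h, kJ/s): D 2.51, F 1.49, A 1.21, E 0.747. Add prey in this order while the next type's profitability exceeds the intake rate on those already taken.
Rate on top 1: 0.6543. F: 1.49 > 0.6543 → include.
Rate on top 2: 0.9207. A: 1.21 > 0.9207 → include.
Rate on top 3: 1.074. E: 0.747 < 1.074 → exclude; stop.
Optimal diet: D, F, A — 3 of 4 types.

3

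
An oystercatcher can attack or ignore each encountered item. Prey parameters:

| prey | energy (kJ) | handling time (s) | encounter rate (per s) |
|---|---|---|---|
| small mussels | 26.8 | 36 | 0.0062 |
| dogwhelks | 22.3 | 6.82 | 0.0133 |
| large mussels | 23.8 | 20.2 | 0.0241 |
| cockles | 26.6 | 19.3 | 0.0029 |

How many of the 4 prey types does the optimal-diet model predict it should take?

4

E/h in descending order: dogwhelks 3.27, cockles 1.38, large mussels 1.18, small mussels 0.744 kJ/s. The optimal diet is the largest prefix of this list for which every included type satisfies E_i/h_i > R on the types above it.
Rate on top 1: 0.2719. cockles: 1.38 > 0.2719 → include.
Rate on top 2: 0.3259. large mussels: 1.18 > 0.3259 → include.
Rate on top 3: 0.5799. small mussels: 0.744 > 0.5799 → include.
Optimal diet: dogwhelks, cockles, large mussels, small mussels — 4 of 4 types.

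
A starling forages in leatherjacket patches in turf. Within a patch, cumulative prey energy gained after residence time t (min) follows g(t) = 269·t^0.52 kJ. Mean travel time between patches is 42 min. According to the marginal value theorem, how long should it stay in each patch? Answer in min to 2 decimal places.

45.50 min

By the marginal value theorem, leave when the instantaneous gain rate g'(t) equals the habitat-wide average g(t)/(T + t).
g'(t) = 0.52·269·t^-0.48. Setting 0.52·269·t^-0.48 = 269·t^0.52/(42+t) gives 0.52(42+t) = t, so 0.48·t = 0.52×42.
t* = 0.52×42/0.48 = 45.5 min.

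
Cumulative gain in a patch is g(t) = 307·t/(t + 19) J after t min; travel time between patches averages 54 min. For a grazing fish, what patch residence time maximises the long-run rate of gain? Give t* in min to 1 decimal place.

Optimal t* satisfies g'(t*) = g(t*)/(T + t*).
g'(t) = 307·19/(t + 19)². Setting 307·19/(t+19)² = 307t/[(t+19)(54+t)] gives 19(54+t) = t(t+19), so t² = 19×54 = 1026.
t* = √1026 = 32.03 min.

32.0 min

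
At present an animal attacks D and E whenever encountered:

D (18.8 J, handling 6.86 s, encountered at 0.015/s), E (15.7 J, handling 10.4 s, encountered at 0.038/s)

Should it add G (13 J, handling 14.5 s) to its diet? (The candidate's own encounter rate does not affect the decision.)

Yes

On D and E alone, R = ΣλE/(1+Σλh) = 0.8786/1.498 = 0.5865 J/s.
Profitability of G: 13/14.5 = 0.8966 J/s.
Since 0.8966 > R, including G increases the long-run rate.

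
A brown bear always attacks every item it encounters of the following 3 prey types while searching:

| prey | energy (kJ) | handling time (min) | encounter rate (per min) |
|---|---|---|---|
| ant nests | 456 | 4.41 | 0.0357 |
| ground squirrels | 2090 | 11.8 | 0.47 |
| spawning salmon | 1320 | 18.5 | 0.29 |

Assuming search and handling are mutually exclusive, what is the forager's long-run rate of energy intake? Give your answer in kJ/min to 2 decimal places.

114.46 kJ/min

R = (0.0357×456 + 0.47×2090 + 0.29×1320) / (1 + 0.0357×4.41 + 0.47×11.8 + 0.29×18.5) = 1381/12.07 = 114.5 kJ/min.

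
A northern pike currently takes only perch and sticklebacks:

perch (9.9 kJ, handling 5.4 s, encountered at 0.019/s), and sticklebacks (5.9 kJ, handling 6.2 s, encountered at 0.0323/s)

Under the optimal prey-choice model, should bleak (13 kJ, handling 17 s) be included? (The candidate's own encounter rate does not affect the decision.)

Current rate: (0.019×9.9 + 0.0323×5.9)/(1 + 0.019×5.4 + 0.0323×6.2) = 0.2906 kJ/s.
Profitability of bleak: 13/17 = 0.7647 kJ/s.
Since 0.7647 > R, including bleak increases the long-run rate.

Yes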